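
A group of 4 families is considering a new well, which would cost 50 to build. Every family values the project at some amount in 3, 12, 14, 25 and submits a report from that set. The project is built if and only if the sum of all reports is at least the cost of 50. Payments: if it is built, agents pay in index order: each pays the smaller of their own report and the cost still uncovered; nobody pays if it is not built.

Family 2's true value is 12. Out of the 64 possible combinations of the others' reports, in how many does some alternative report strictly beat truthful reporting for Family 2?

22

Others report (3, 25, 25): truth gives 0; report 3 gives 9 > 0. Violating.
Others report (12, 12, 25): truth gives 0; report 3 gives 9 > 0. Violating.
Others report (12, 14, 25): truth gives 0; report 3 gives 9 > 0. Violating.
Others report (12, 25, 12): truth gives 0; report 3 gives 9 > 0. Violating.
Others report (3, 3, 3): truth gives 0; no alternative beats it.
Others report (3, 3, 12): truth gives 0; no alternative beats it.
(Checking all 64 profiles: 22 have a profitable deviation, 42 do not.)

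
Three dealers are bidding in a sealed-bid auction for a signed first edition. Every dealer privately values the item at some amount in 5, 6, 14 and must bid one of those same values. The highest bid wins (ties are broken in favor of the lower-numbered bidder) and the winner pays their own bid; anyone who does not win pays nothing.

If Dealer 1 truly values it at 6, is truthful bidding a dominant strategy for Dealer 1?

Consider the case where Dealer 2 bids 5 and Dealer 3 bids 5.
Truthful bid 6: wins, pays 6, utility 6 - 6 = 0.
Bid 5 instead: wins, pays 5, utility 6 - 5 = 1.
Since 1 > 0, bidding 5 is strictly better here, so truthful bidding is not dominant.

No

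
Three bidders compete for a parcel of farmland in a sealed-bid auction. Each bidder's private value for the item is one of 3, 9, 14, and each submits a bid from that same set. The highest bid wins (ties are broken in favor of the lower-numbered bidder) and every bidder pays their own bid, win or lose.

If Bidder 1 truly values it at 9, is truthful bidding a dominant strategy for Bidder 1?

Consider the case where Bidder 2 bids 3 and Bidder 3 bids 3.
Truthful bid 9: wins, pays 9, utility 9 - 9 = 0.
Bid 3 instead: wins, pays 3, utility 9 - 3 = 6.
Since 6 > 0, bidding 3 is strictly better here, so truthful bidding is not dominant.

No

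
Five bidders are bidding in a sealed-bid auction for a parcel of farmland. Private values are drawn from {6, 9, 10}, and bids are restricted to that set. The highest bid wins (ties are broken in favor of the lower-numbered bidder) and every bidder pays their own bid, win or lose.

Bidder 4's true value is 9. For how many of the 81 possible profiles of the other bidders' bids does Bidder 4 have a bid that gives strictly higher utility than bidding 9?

79

Others bid (6, 6, 6, 10): truth gives -9; bid 10 gives -1 > -9. Violating.
Others bid (6, 6, 9, 6): truth gives -9; bid 10 gives -1 > -9. Violating.
Others bid (6, 6, 9, 9): truth gives -9; bid 10 gives -1 > -9. Violating.
Others bid (6, 6, 9, 10): truth gives -9; bid 10 gives -1 > -9. Violating.
Others bid (6, 6, 6, 6): truth gives 0; no alternative beats it.
Others bid (6, 6, 6, 9): truth gives 0; no alternative beats it.
(Checking all 81 profiles: 79 have a profitable deviation, 2 do not.)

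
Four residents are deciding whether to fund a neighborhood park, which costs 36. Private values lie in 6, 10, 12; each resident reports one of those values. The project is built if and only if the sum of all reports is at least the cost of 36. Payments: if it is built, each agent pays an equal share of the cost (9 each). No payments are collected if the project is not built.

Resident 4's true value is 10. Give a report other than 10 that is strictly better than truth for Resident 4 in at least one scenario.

Suppose Resident 1 reports 6, Resident 2 reports 6 and Resident 3 reports 12.
Report 10: project not built, utility 0.
Report 12: project built, pays 9, utility 10 - 9 = 1.
So reporting 12 beats truth here (1 > 0).

12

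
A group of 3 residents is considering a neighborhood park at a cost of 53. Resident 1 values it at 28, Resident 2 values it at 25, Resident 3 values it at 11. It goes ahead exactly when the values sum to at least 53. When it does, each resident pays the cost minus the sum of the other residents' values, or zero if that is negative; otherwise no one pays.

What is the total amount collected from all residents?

Total value 64 ≥ cost 53, so it is built.
Resident 1: others sum to 36; max(0, 53 - 36) = 17.
Resident 2: others sum to 39; max(0, 53 - 39) = 14.
Resident 3: others sum to 53; max(0, 53 - 53) = 0.
Total collected = 17 + 14 + 0 = 31.

31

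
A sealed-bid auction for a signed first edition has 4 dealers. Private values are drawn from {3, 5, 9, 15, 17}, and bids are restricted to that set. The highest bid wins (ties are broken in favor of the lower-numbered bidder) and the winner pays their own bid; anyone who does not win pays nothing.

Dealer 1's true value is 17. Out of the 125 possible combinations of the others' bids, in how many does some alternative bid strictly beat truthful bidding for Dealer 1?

64

Others bid (3, 3, 3): truth gives 0; bid 3 gives 14 > 0. Violating.
Others bid (3, 3, 5): truth gives 0; bid 5 gives 12 > 0. Violating.
Others bid (3, 3, 9): truth gives 0; bid 9 gives 8 > 0. Violating.
Others bid (3, 3, 15): truth gives 0; bid 15 gives 2 > 0. Violating.
Others bid (3, 3, 17): truth gives 0; no alternative beats it.
Others bid (3, 5, 17): truth gives 0; no alternative beats it.
(Checking all 125 profiles: 64 have a profitable deviation, 61 do not.)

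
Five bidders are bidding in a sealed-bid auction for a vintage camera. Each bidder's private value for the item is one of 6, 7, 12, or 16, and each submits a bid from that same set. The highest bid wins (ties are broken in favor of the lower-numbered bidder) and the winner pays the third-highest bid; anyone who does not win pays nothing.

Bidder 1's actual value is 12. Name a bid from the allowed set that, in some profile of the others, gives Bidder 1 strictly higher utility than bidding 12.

16

Suppose Bidder 2 bids 6, Bidder 3 bids 6, Bidder 4 bids 6 and Bidder 5 bids 16.
Bid 12: loses, pays 0, utility 0.
Bid 16: wins, pays 6, utility 12 - 6 = 6.
So bidding 16 beats truth here (6 > 0).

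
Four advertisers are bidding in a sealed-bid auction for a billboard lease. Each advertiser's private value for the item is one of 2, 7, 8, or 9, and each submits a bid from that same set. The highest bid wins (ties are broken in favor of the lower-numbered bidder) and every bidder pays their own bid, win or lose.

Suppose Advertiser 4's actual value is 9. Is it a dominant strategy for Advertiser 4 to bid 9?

No

Consider the case where Advertiser 1 bids 2, Advertiser 2 bids 2 and Advertiser 3 bids 2.
Truthful bid 9: wins, pays 9, utility 9 - 9 = 0.
Bid 7 instead: wins, pays 7, utility 9 - 7 = 2.
Since 2 > 0, bidding 7 is strictly better here, so truthful bidding is not dominant.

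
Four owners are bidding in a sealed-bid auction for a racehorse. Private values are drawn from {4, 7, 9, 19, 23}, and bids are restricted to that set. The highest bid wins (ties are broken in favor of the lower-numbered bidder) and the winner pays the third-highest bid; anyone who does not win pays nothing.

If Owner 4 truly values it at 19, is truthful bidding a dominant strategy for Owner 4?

Consider the case where Owner 1 bids 4, Owner 2 bids 4 and Owner 3 bids 19.
Truthful bid 19: loses, pays 0, utility 0.
Bid 23 instead: wins, pays 4, utility 19 - 4 = 15.
Since 15 > 0, bidding 23 is strictly better here, so truthful bidding is not dominant.

No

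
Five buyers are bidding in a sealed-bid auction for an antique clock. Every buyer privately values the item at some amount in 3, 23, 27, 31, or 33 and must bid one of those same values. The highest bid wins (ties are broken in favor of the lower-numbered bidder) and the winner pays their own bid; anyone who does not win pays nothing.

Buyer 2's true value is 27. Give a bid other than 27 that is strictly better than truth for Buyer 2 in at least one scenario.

23

Suppose Buyer 1 bids 3, Buyer 3 bids 3, Buyer 4 bids 3 and Buyer 5 bids 3.
Bid 27: wins, pays 27, utility 27 - 27 = 0.
Bid 23: wins, pays 23, utility 27 - 23 = 4.
So bidding 23 beats truth here (4 > 0).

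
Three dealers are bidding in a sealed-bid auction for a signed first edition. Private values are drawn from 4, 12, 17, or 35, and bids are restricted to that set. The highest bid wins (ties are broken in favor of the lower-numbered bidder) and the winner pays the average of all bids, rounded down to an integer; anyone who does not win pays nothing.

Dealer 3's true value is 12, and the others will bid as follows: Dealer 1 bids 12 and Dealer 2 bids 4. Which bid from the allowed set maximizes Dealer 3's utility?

Bid 4: loses, pays 0, utility 0.
Bid 12: loses, pays 0, utility 0.
Bid 17: wins, pays 11, utility 12 - 11 = 1.
Bid 35: wins, pays 17, utility 12 - 17 = -5.
The best choice is 17 with utility 1.

17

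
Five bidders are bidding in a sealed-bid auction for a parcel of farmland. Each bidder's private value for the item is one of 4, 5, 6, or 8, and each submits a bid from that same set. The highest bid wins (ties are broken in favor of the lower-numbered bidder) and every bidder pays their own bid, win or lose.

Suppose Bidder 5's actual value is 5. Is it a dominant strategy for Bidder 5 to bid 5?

No

Consider the case where Bidder 1 bids 4, Bidder 2 bids 4, Bidder 3 bids 4 and Bidder 4 bids 5.
Truthful bid 5: loses but pays 5, utility -5.
Bid 4 instead: loses but pays 4, utility -4.
Since -4 > -5, bidding 4 is strictly better here, so truthful bidding is not dominant.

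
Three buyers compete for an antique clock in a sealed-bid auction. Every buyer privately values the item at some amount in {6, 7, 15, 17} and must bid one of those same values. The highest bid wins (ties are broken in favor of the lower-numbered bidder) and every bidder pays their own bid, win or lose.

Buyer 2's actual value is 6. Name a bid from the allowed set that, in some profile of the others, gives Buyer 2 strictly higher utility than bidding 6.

7

Suppose Buyer 1 bids 6 and Buyer 3 bids 6.
Bid 6: loses but pays 6, utility -6.
Bid 7: wins, pays 7, utility 6 - 7 = -1.
So bidding 7 beats truth here (-1 > -6).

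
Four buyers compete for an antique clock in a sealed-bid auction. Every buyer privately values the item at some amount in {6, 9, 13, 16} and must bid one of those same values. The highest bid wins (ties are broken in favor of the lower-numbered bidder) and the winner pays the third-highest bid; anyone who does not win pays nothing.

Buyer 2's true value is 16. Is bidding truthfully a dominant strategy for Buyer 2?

Check each profile of the others' bids and compare truth against every alternative bid.
Others bid (6, 6, 16): truth gives 10, best alternative gives 0.
Others bid (6, 16, 6): truth gives 10, best alternative gives 0.
Others bid (13, 6, 6): truth gives 10, best alternative gives 0.
Others bid (6, 9, 16): truth gives 7, best alternative gives 0.
Others bid (6, 16, 9): truth gives 7, best alternative gives 0.
Others bid (9, 6, 16): truth gives 7, best alternative gives 0.
(Remaining 58 profiles checked similarly; truth is weakly best in each.)
In every case the truthful bid is at least as good as any alternative, so it is a dominant strategy.

Yes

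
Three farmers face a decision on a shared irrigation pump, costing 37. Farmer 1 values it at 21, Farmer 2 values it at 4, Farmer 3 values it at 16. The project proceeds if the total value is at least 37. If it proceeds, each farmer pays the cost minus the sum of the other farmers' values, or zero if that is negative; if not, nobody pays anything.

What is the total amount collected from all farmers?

29

Total value 41 ≥ cost 37, so it is built.
Farmer 1: others sum to 20; max(0, 37 - 20) = 17.
Farmer 2: others sum to 37; max(0, 37 - 37) = 0.
Farmer 3: others sum to 25; max(0, 37 - 25) = 12.
Total collected = 17 + 0 + 12 = 29.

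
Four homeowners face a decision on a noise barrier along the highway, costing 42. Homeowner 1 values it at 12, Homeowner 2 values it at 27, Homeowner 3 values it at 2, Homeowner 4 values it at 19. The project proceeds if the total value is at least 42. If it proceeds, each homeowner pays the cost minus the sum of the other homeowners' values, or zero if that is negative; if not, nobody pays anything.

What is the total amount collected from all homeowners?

10

Total value 60 ≥ cost 42, so it is built.
Homeowner 1: others sum to 48; max(0, 42 - 48) = 0.
Homeowner 2: others sum to 33; max(0, 42 - 33) = 9.
Homeowner 3: others sum to 58; max(0, 42 - 58) = 0.
Homeowner 4: others sum to 41; max(0, 42 - 41) = 1.
Total collected = 0 + 9 + 0 + 1 = 10.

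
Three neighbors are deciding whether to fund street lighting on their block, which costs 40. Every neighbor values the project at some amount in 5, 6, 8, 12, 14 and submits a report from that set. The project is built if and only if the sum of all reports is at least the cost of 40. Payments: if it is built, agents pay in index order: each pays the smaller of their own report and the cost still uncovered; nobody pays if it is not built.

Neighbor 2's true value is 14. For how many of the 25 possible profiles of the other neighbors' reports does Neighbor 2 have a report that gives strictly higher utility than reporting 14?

1

Others report (14, 14): truth gives 0; report 12 gives 2 > 0. Violating.
Others report (5, 5): truth gives 0; no alternative beats it.
Others report (5, 6): truth gives 0; no alternative beats it.
(Checking all 25 profiles: 1 has a profitable deviation, 24 do not.)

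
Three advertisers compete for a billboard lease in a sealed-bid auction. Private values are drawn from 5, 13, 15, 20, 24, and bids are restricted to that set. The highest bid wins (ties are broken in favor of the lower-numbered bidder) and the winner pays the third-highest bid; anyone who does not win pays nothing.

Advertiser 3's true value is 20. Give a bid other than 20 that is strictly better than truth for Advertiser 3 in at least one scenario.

24

Suppose Advertiser 1 bids 5 and Advertiser 2 bids 20.
Bid 20: loses, pays 0, utility 0.
Bid 24: wins, pays 5, utility 20 - 5 = 15.
So bidding 24 beats truth here (15 > 0).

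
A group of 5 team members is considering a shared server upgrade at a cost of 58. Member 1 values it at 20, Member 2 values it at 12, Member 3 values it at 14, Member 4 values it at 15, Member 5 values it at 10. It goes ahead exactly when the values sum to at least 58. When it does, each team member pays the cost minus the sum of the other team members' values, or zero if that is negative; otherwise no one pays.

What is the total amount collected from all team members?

10

Total value 71 ≥ cost 58, so it is built.
Member 1: others sum to 51; max(0, 58 - 51) = 7.
Member 2: others sum to 59; max(0, 58 - 59) = 0.
Member 3: others sum to 57; max(0, 58 - 57) = 1.
Member 4: others sum to 56; max(0, 58 - 56) = 2.
Member 5: others sum to 61; max(0, 58 - 61) = 0.
Total collected = 7 + 0 + 1 + 2 + 0 = 10.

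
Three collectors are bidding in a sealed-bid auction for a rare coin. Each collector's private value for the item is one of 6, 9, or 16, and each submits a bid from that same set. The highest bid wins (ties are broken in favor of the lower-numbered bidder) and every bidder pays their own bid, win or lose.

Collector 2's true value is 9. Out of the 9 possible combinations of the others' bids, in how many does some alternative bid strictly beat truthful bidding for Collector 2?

7

Others bid (6, 16): truth gives -9; bid 6 gives -6 > -9. Violating.
Others bid (9, 6): truth gives -9; bid 6 gives -6 > -9. Violating.
Others bid (9, 9): truth gives -9; bid 6 gives -6 > -9. Violating.
Others bid (9, 16): truth gives -9; bid 6 gives -6 > -9. Violating.
Others bid (6, 6): truth gives 0; no alternative beats it.
Others bid (6, 9): truth gives 0; no alternative beats it.
(Checking all 9 profiles: 7 have a profitable deviation, 2 do not.)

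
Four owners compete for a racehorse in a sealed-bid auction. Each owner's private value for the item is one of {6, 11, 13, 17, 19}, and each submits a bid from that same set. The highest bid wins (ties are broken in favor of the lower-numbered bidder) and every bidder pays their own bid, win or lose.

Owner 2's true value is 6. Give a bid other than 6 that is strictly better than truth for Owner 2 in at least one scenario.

Suppose Owner 1 bids 6, Owner 3 bids 6 and Owner 4 bids 6.
Bid 6: loses but pays 6, utility -6.
Bid 11: wins, pays 11, utility 6 - 11 = -5.
So bidding 11 beats truth here (-5 > -6).

11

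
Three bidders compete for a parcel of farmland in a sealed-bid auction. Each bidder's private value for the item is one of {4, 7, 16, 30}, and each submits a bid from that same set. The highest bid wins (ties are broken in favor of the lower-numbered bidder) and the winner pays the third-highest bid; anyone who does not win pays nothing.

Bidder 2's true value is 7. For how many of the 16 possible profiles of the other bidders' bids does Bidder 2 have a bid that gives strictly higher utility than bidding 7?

4

Others bid (4, 16): truth gives 0; bid 16 gives 3 > 0. Violating.
Others bid (4, 30): truth gives 0; bid 30 gives 3 > 0. Violating.
Others bid (7, 4): truth gives 0; bid 16 gives 3 > 0. Violating.
Others bid (16, 4): truth gives 0; bid 30 gives 3 > 0. Violating.
Others bid (4, 4): truth gives 3; no alternative beats it.
Others bid (4, 7): truth gives 3; no alternative beats it.
(Checking all 16 profiles: 4 have a profitable deviation, 12 do not.)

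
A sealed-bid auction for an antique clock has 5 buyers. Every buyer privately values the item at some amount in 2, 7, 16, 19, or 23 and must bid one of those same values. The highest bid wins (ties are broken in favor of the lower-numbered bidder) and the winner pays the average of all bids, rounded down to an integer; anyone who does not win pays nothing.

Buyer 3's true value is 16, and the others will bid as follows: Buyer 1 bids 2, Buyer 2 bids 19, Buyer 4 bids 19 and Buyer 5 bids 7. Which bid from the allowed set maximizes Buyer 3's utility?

23

Bid 2: loses, pays 0, utility 0.
Bid 7: loses, pays 0, utility 0.
Bid 16: loses, pays 0, utility 0.
Bid 19: loses, pays 0, utility 0.
Bid 23: wins, pays 14, utility 16 - 14 = 2.
The best choice is 23 with utility 2.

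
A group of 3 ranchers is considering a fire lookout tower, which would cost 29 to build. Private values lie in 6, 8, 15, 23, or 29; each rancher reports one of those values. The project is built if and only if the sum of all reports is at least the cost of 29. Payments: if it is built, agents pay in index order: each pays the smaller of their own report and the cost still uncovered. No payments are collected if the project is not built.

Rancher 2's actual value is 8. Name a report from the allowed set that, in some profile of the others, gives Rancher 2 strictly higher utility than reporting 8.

6

Suppose Rancher 1 reports 6 and Rancher 3 reports 23.
Report 8: project built, pays 8, utility 8 - 8 = 0.
Report 6: project built, pays 6, utility 8 - 6 = 2.
So reporting 6 beats truth here (2 > 0).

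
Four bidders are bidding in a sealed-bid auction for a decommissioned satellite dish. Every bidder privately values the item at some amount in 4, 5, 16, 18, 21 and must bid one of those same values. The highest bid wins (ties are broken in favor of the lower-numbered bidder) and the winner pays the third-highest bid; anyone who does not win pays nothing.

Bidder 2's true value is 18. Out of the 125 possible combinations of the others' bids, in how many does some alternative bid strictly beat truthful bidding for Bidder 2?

27

Others bid (4, 4, 21): truth gives 0; bid 21 gives 14 > 0. Violating.
Others bid (4, 5, 21): truth gives 0; bid 21 gives 13 > 0. Violating.
Others bid (4, 16, 21): truth gives 0; bid 21 gives 2 > 0. Violating.
Others bid (4, 21, 4): truth gives 0; bid 21 gives 14 > 0. Violating.
Others bid (4, 4, 4): truth gives 14; no alternative beats it.
Others bid (4, 4, 5): truth gives 14; no alternative beats it.
(Checking all 125 profiles: 27 have a profitable deviation, 98 do not.)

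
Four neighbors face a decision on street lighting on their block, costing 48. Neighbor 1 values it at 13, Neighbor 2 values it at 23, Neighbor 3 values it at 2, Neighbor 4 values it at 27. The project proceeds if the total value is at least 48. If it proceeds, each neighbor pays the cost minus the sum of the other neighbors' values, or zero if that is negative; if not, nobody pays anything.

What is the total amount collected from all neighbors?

Total value 65 ≥ cost 48, so it is built.
Neighbor 1: others sum to 52; max(0, 48 - 52) = 0.
Neighbor 2: others sum to 42; max(0, 48 - 42) = 6.
Neighbor 3: others sum to 63; max(0, 48 - 63) = 0.
Neighbor 4: others sum to 38; max(0, 48 - 38) = 10.
Total collected = 0 + 6 + 0 + 10 = 16.

16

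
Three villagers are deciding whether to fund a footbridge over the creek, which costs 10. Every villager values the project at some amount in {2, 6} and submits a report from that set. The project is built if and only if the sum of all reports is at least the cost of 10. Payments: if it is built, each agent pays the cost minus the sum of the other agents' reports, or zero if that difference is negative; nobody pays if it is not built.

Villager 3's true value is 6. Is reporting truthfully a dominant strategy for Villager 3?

Yes

Check each profile of the others' reports and compare truth against every alternative report.
Others report (6, 6): truth gives 6, best alternative gives 6.
Others report (2, 6): truth gives 4, best alternative gives 4.
Others report (6, 2): truth gives 4, best alternative gives 4.
Others report (2, 2): truth gives 0, best alternative gives 0.
In every case the truthful report is at least as good as any alternative, so it is a dominant strategy.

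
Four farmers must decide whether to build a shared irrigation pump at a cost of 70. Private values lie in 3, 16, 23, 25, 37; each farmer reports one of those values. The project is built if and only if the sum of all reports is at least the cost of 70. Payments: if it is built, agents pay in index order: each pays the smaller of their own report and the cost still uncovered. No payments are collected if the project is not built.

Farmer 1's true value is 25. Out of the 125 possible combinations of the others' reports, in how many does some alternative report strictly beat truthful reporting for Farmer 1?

Others report (3, 16, 37): truth gives 0; report 16 gives 9 > 0. Violating.
Others report (3, 23, 23): truth gives 0; report 23 gives 2 > 0. Violating.
Others report (3, 23, 25): truth gives 0; report 23 gives 2 > 0. Violating.
Others report (3, 23, 37): truth gives 0; report 16 gives 9 > 0. Violating.
Others report (3, 3, 3): truth gives 0; no alternative beats it.
Others report (3, 3, 16): truth gives 0; no alternative beats it.
(Checking all 125 profiles: 97 have a profitable deviation, 28 do not.)

97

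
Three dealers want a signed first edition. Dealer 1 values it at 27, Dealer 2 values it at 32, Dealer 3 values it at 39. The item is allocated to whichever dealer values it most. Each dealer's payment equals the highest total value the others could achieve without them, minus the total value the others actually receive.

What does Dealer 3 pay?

32

Dealer 3 has the highest value and receives the item.
Without Dealer 3, the item would go to the next-highest value, 32, so the others could achieve 32.
With Dealer 3 present and winning, the others receive nothing, so their total is 0.
Payment = 32 - 0 = 32.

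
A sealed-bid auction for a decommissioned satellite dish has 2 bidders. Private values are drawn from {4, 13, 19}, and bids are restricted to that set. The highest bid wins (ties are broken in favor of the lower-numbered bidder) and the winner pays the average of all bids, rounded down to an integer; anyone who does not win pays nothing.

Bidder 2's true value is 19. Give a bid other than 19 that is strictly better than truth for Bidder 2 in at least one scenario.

13

Suppose Bidder 1 bids 4.
Bid 19: wins, pays 11, utility 19 - 11 = 8.
Bid 13: wins, pays 8, utility 19 - 8 = 11.
So bidding 13 beats truth here (11 > 8).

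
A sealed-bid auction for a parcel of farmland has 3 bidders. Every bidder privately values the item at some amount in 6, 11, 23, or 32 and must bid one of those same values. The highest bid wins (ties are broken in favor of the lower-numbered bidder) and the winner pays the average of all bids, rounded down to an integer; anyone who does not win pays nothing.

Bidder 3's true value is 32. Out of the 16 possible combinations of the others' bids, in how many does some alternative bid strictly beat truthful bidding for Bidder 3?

4

Others bid (6, 6): truth gives 18; bid 11 gives 25 > 18. Violating.
Others bid (6, 11): truth gives 16; bid 23 gives 19 > 16. Violating.
Others bid (11, 6): truth gives 16; bid 23 gives 19 > 16. Violating.
Others bid (11, 11): truth gives 14; bid 23 gives 17 > 14. Violating.
Others bid (6, 23): truth gives 12; no alternative beats it.
Others bid (6, 32): truth gives 0; no alternative beats it.
(Checking all 16 profiles: 4 have a profitable deviation, 12 do not.)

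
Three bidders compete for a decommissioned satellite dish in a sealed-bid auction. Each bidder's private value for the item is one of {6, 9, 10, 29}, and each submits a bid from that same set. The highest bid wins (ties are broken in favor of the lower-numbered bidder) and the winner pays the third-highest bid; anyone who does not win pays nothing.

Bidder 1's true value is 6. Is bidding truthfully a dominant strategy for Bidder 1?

Check each profile of the others' bids and compare truth against every alternative bid.
Others bid (9, 9): truth gives 0, best alternative gives -3.
Others bid (6, 6): truth gives 0, best alternative gives 0.
Others bid (6, 9): truth gives 0, best alternative gives 0.
Others bid (6, 10): truth gives 0, best alternative gives 0.
Others bid (6, 29): truth gives 0, best alternative gives 0.
Others bid (9, 6): truth gives 0, best alternative gives 0.
(Remaining 10 profiles checked similarly; truth is weakly best in each.)
In every case the truthful bid is at least as good as any alternative, so it is a dominant strategy.

Yes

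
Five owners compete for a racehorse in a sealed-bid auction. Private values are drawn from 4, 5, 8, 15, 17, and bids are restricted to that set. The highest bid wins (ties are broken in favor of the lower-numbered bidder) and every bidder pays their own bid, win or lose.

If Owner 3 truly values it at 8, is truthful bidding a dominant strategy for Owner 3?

No

Consider the case where Owner 1 bids 4, Owner 2 bids 4, Owner 4 bids 4 and Owner 5 bids 4.
Truthful bid 8: wins, pays 8, utility 8 - 8 = 0.
Bid 5 instead: wins, pays 5, utility 8 - 5 = 3.
Since 3 > 0, bidding 5 is strictly better here, so truthful bidding is not dominant.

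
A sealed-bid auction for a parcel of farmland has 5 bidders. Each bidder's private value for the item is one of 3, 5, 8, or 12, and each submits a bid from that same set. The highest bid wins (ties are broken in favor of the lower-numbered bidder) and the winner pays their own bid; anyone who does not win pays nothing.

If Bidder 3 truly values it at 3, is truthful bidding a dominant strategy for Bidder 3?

Check each profile of the others' bids and compare truth against every alternative bid.
Others bid (3, 3, 3, 3): truth gives 0, best alternative gives -2.
Others bid (3, 3, 3, 5): truth gives 0, best alternative gives -2.
Others bid (3, 3, 5, 3): truth gives 0, best alternative gives -2.
Others bid (3, 3, 5, 5): truth gives 0, best alternative gives -2.
Others bid (3, 3, 3, 8): truth gives 0, best alternative gives 0.
Others bid (3, 3, 3, 12): truth gives 0, best alternative gives 0.
(Remaining 250 profiles checked similarly; truth is weakly best in each.)
In every case the truthful bid is at least as good as any alternative, so it is a dominant strategy.

Yes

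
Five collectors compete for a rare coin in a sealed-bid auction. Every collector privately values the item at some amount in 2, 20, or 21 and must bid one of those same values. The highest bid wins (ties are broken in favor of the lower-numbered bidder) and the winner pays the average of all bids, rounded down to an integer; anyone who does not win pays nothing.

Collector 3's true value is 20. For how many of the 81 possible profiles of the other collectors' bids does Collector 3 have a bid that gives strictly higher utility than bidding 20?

Others bid (2, 2, 2, 21): truth gives 0; bid 21 gives 11 > 0. Violating.
Others bid (2, 2, 20, 21): truth gives 0; bid 21 gives 7 > 0. Violating.
Others bid (2, 2, 21, 2): truth gives 0; bid 21 gives 11 > 0. Violating.
Others bid (2, 2, 21, 20): truth gives 0; bid 21 gives 7 > 0. Violating.
Others bid (2, 2, 2, 2): truth gives 15; no alternative beats it.
Others bid (2, 2, 2, 20): truth gives 11; no alternative beats it.
(Checking all 81 profiles: 28 have a profitable deviation, 53 do not.)

28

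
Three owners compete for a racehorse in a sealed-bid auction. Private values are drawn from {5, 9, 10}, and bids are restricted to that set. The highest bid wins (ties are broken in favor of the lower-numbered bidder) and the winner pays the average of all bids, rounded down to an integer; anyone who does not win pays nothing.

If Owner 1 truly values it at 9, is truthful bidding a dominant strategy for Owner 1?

No

Consider the case where Owner 2 bids 5 and Owner 3 bids 5.
Truthful bid 9: wins, pays 6, utility 9 - 6 = 3.
Bid 5 instead: wins, pays 5, utility 9 - 5 = 4.
Since 4 > 3, bidding 5 is strictly better here, so truthful bidding is not dominant.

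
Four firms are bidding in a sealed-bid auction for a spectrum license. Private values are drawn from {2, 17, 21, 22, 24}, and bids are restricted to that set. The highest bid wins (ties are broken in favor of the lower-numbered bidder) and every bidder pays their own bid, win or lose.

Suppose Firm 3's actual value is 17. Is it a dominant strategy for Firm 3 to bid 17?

No

Consider the case where Firm 1 bids 2, Firm 2 bids 2 and Firm 4 bids 21.
Truthful bid 17: loses but pays 17, utility -17.
Bid 2 instead: loses but pays 2, utility -2.
Since -2 > -17, bidding 2 is strictly better here, so truthful bidding is not dominant.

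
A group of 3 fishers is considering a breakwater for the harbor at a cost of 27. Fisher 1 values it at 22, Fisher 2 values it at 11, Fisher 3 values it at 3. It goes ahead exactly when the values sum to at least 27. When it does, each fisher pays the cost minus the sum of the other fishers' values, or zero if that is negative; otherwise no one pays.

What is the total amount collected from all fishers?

15

Total value 36 ≥ cost 27, so it is built.
Fisher 1: others sum to 14; max(0, 27 - 14) = 13.
Fisher 2: others sum to 25; max(0, 27 - 25) = 2.
Fisher 3: others sum to 33; max(0, 27 - 33) = 0.
Total collected = 13 + 2 + 0 = 15.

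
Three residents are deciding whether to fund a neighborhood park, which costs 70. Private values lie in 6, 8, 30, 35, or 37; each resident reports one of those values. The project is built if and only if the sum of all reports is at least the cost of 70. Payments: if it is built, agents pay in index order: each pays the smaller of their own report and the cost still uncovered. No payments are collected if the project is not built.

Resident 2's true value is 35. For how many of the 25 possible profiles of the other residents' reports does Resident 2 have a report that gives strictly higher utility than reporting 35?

17

Others report (6, 35): truth gives 0; report 30 gives 5 > 0. Violating.
Others report (6, 37): truth gives 0; report 30 gives 5 > 0. Violating.
Others report (8, 35): truth gives 0; report 30 gives 5 > 0. Violating.
Others report (8, 37): truth gives 0; report 30 gives 5 > 0. Violating.
Others report (6, 6): truth gives 0; no alternative beats it.
Others report (6, 8): truth gives 0; no alternative beats it.
(Checking all 25 profiles: 17 have a profitable deviation, 8 do not.)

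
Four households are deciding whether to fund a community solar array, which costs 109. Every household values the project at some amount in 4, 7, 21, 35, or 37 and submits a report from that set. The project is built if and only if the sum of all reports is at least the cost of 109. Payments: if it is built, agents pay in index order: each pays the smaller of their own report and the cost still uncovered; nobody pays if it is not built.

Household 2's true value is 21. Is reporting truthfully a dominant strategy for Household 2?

No

Consider the case where Household 1 reports 35, Household 3 reports 35 and Household 4 reports 35.
Truthful report 21: project built, pays 21, utility 21 - 21 = 0.
Report 4 instead: project built, pays 4, utility 21 - 4 = 17.
Since 17 > 0, reporting 4 is strictly better here, so truthful reporting is not dominant.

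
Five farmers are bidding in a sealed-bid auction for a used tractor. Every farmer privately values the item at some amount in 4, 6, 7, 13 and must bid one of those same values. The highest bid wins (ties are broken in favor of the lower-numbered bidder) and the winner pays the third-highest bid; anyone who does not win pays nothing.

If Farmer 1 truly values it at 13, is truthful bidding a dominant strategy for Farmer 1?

Yes

Check each profile of the others' bids and compare truth against every alternative bid.
Others bid (4, 4, 4, 13): truth gives 9, best alternative gives 0.
Others bid (4, 4, 13, 4): truth gives 9, best alternative gives 0.
Others bid (4, 13, 4, 4): truth gives 9, best alternative gives 0.
Others bid (13, 4, 4, 4): truth gives 9, best alternative gives 0.
Others bid (4, 4, 6, 13): truth gives 7, best alternative gives 0.
Others bid (4, 4, 13, 6): truth gives 7, best alternative gives 0.
(Remaining 250 profiles checked similarly; truth is weakly best in each.)
In every case the truthful bid is at least as good as any alternative, so it is a dominant strategy.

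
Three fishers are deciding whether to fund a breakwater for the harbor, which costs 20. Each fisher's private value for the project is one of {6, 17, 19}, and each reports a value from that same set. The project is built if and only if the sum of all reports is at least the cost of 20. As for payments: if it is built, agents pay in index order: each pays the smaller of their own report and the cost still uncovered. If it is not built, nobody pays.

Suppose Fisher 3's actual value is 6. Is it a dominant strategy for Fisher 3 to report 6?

Check each profile of the others' reports and compare truth against every alternative report.
Others report (6, 6): truth gives 0, best alternative gives -2.
Others report (6, 17): truth gives 6, best alternative gives 6.
Others report (6, 19): truth gives 6, best alternative gives 6.
Others report (17, 6): truth gives 6, best alternative gives 6.
Others report (17, 17): truth gives 6, best alternative gives 6.
Others report (17, 19): truth gives 6, best alternative gives 6.
(Remaining 3 profiles checked similarly; truth is weakly best in each.)
In every case the truthful report is at least as good as any alternative, so it is a dominant strategy.

Yes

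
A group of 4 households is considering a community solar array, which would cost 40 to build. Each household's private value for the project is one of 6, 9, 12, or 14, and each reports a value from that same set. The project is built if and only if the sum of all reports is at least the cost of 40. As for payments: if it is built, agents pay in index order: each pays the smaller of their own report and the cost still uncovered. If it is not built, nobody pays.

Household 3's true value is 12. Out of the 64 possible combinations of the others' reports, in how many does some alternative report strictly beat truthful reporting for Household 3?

Others report (6, 12, 14): truth gives 0; report 9 gives 3 > 0. Violating.
Others report (6, 14, 12): truth gives 0; report 9 gives 3 > 0. Violating.
Others report (6, 14, 14): truth gives 0; report 6 gives 6 > 0. Violating.
Others report (9, 9, 14): truth gives 0; report 9 gives 3 > 0. Violating.
Others report (6, 6, 6): truth gives 0; no alternative beats it.
Others report (6, 6, 9): truth gives 0; no alternative beats it.
(Checking all 64 profiles: 32 have a profitable deviation, 32 do not.)

32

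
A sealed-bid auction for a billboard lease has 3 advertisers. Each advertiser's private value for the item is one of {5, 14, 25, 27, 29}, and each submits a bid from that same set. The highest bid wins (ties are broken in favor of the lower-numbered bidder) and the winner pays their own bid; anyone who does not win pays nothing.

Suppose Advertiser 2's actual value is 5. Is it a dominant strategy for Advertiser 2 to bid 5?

Yes

Check each profile of the others' bids and compare truth against every alternative bid.
Others bid (5, 5): truth gives 0, best alternative gives -9.
Others bid (5, 14): truth gives 0, best alternative gives -9.
Others bid (5, 25): truth gives 0, best alternative gives 0.
Others bid (5, 27): truth gives 0, best alternative gives 0.
Others bid (5, 29): truth gives 0, best alternative gives 0.
Others bid (14, 5): truth gives 0, best alternative gives 0.
(Remaining 19 profiles checked similarly; truth is weakly best in each.)
In every case the truthful bid is at least as good as any alternative, so it is a dominant strategy.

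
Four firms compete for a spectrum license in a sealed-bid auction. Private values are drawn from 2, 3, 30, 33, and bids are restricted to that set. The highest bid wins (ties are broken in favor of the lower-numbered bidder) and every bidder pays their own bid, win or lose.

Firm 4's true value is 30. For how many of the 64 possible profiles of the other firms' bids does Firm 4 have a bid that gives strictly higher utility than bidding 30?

Others bid (2, 2, 2): truth gives 0; bid 3 gives 27 > 0. Violating.
Others bid (2, 2, 30): truth gives -30; bid 2 gives -2 > -30. Violating.
Others bid (2, 2, 33): truth gives -30; bid 2 gives -2 > -30. Violating.
Others bid (2, 3, 30): truth gives -30; bid 2 gives -2 > -30. Violating.
Others bid (2, 2, 3): truth gives 0; no alternative beats it.
Others bid (2, 3, 2): truth gives 0; no alternative beats it.
(Checking all 64 profiles: 57 have a profitable deviation, 7 do not.)

57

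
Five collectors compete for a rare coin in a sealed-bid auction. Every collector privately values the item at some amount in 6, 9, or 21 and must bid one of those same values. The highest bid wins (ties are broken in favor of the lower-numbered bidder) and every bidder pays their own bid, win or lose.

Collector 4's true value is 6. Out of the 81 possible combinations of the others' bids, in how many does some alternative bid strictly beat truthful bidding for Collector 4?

Others bid (6, 6, 6, 6): truth gives -6; bid 9 gives -3 > -6. Violating.
Others bid (6, 6, 6, 9): truth gives -6; bid 9 gives -3 > -6. Violating.
Others bid (6, 6, 6, 21): truth gives -6; no alternative beats it.
Others bid (6, 6, 9, 6): truth gives -6; no alternative beats it.
(Checking all 81 profiles: 2 have a profitable deviation, 79 do not.)

2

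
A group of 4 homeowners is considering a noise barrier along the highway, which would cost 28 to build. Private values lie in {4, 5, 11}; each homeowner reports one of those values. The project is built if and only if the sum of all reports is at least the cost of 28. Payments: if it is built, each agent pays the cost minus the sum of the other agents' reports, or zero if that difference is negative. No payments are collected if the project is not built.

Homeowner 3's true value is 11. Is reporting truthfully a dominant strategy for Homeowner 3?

Check each profile of the others' reports and compare truth against every alternative report.
Others report (5, 5, 11): truth gives 4, best alternative gives 0.
Others report (5, 11, 5): truth gives 4, best alternative gives 0.
Others report (11, 5, 5): truth gives 4, best alternative gives 0.
Others report (4, 5, 11): truth gives 3, best alternative gives 0.
Others report (4, 11, 5): truth gives 3, best alternative gives 0.
Others report (5, 4, 11): truth gives 3, best alternative gives 0.
(Remaining 21 profiles checked similarly; truth is weakly best in each.)
In every case the truthful report is at least as good as any alternative, so it is a dominant strategy.

Yes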